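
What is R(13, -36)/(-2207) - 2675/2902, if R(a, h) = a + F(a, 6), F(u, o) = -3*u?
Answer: -5828273/6404714 ≈ -0.91000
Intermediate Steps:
R(a, h) = -2*a (R(a, h) = a - 3*a = -2*a)
R(13, -36)/(-2207) - 2675/2902 = -2*13/(-2207) - 2675/2902 = -26*(-1/2207) - 2675*1/2902 = 26/2207 - 2675/2902 = -5828273/6404714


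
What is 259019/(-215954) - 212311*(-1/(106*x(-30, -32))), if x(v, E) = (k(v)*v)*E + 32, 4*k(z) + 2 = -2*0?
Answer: -29074851983/5127611776 ≈ -5.6702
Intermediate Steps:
k(z) = -½ (k(z) = -½ + (-2*0)/4 = -½ + (¼)*0 = -½ + 0 = -½)
x(v, E) = 32 - E*v/2 (x(v, E) = (-v/2)*E + 32 = -E*v/2 + 32 = 32 - E*v/2)
259019/(-215954) - 212311*(-1/(106*x(-30, -32))) = 259019/(-215954) - 212311*(-1/(106*(32 - ½*(-32)*(-30)))) = 259019*(-1/215954) - 212311*(-1/(106*(32 - 480))) = -259019/215954 - 212311/((-448*(-106))) = -259019/215954 - 212311/47488 = -29074851983/5127611776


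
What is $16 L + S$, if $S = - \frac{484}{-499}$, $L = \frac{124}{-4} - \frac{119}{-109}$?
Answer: $- \frac{25975084}{54391} \approx -477.56$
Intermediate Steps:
$L = - \frac{3260}{109}$ ($L = 124 \left(- \frac{1}{4}\right) - - \frac{119}{109} = -31 + \frac{119}{109} = - \frac{3260}{109} \approx -29.908$)
$S = \frac{484}{499}$ ($S = \left(-484\right) \left(- \frac{1}{499}\right) = \frac{484}{499} \approx 0.96994$)
$16 L + S = 16 \left(- \frac{3260}{109}\right) + \frac{484}{499} = - \frac{52160}{109} + \frac{484}{499} = - \frac{25975084}{54391}$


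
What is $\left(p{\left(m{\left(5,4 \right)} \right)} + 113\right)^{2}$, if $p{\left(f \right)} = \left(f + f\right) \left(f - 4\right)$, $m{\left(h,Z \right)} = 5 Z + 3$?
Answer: $974169$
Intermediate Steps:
$m{\left(h,Z \right)} = 3 + 5 Z$
$p{\left(f \right)} = 2 f \left(-4 + f\right)$
$\left(p{\left(m{\left(5,4 \right)} \right)} + 113\right)^{2} = \left(2 \left(3 + 5 \cdot 4\right) \left(-4 + \left(3 + 5 \cdot 4\right)\right) + 113\right)^{2} = \left(2 \left(3 + 20\right) \left(-4 + \left(3 + 20\right)\right) + 113\right)^{2} = \left(2 \cdot 23 \left(-4 + 23\right) + 113\right)^{2} = \left(2 \cdot 23 \cdot 19 + 113\right)^{2} = \left(874 + 113\right)^{2} = 987^{2} = 974169$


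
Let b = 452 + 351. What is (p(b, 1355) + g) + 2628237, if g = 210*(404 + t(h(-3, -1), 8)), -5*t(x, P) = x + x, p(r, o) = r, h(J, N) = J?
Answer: 2714132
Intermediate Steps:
b = 803
t(x, P) = -2*x/5 (t(x, P) = -(x + x)/5 = -2*x/5)
g = 85092 (g = 210*(404 - 2/5*(-3)) = 210*(404 + 6/5) = 210*(2026/5) = 85092)
(p(b, 1355) + g) + 2628237 = (803 + 85092) + 2628237 = 85895 + 2628237 = 2714132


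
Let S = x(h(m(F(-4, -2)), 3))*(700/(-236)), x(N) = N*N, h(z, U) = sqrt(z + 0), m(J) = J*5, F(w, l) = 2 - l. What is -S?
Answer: 3500/59 ≈ 59.322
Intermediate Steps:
m(J) = 5*J
h(z, U) = sqrt(z)
x(N) = N**2
S = -3500/59 (S = (sqrt(5*(2 - 1*(-2))))**2*(700/(-236)) = (sqrt(5*(2 + 2)))**2*(700*(-1/236)) = (sqrt(5*4))**2*(-175/59) = (sqrt(20))**2*(-175/59) = (2*sqrt(5))**2*(-175/59) = 20*(-175/59) = -3500/59 ≈ -59.322)
-S = -1*(-3500/59) = 3500/59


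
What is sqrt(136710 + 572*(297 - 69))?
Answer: 211*sqrt(6) ≈ 516.84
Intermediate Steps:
sqrt(136710 + 572*(297 - 69)) = sqrt(136710 + 572*228) = sqrt(136710 + 130416) = sqrt(267126) = 211*sqrt(6)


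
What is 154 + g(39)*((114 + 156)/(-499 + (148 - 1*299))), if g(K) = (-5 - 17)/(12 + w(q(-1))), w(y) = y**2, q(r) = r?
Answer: 130724/845 ≈ 154.70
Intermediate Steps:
g(K) = -22/13 (g(K) = (-5 - 17)/(12 + (-1)**2) = -22/(12 + 1) = -22/13)
154 + g(39)*((114 + 156)/(-499 + (148 - 1*299))) = 154 - 22*(114 + 156)/(13*(-499 + (148 - 1*299))) = 154 - 5940/(13*(-499 + (148 - 299))) = 154 - 5940/(13*(-499 - 151)) = 154 - 5940/(13*(-650)) = 154 - 5940*(-1)/(13*650) = 154 - 22/13*(-27/65) = 154 + 594/845 = 130724/845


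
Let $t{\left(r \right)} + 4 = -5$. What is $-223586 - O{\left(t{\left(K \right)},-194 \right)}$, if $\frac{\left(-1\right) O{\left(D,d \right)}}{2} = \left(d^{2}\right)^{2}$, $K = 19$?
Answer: $2832713406$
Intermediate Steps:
$t{\left(r \right)} = -9$ ($t{\left(r \right)} = -4 - 5 = -9$)
$O{\left(D,d \right)} = - 2 d^{4}$ ($O{\left(D,d \right)} = - 2 \left(d^{2}\right)^{2} = - 2 d^{4}$)
$-223586 - O{\left(t{\left(K \right)},-194 \right)} = -223586 - - 2 \left(-194\right)^{4} = -223586 - \left(-2\right) 1416468496 = -223586 - -2832936992 = -223586 + 2832936992 = 2832713406$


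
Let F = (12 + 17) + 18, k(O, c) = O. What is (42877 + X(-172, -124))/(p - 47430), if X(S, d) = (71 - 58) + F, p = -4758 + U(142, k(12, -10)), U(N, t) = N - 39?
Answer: -42937/52085 ≈ -0.82436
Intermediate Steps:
U(N, t) = -39 + N
F = 47 (F = 29 + 18 = 47)
p = -4655 (p = -4758 + (-39 + 142) = -4758 + 103 = -4655)
X(S, d) = 60 (X(S, d) = (71 - 58) + 47 = 13 + 47 = 60)
(42877 + X(-172, -124))/(p - 47430) = (42877 + 60)/(-4655 - 47430) = 42937/(-52085) = 42937*(-1/52085) = -42937/52085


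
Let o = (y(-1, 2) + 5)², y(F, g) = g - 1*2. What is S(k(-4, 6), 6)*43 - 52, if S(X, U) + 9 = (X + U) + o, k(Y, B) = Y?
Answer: 722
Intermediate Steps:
y(F, g) = -2 + g (y(F, g) = g - 2 = -2 + g)
o = 25 (o = ((-2 + 2) + 5)² = (0 + 5)² = 5² = 25)
S(X, U) = 16 + U + X (S(X, U) = -9 + ((X + U) + 25) = -9 + ((U + X) + 25) = -9 + (25 + U + X) = 16 + U + X)
S(k(-4, 6), 6)*43 - 52 = (16 + 6 - 4)*43 - 52 = 18*43 - 52 = 774 - 52 = 722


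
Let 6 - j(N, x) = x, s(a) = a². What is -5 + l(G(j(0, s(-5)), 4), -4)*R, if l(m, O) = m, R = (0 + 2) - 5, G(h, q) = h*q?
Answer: 223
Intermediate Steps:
j(N, x) = 6 - x
R = -3 (R = 2 - 5 = -3)
-5 + l(G(j(0, s(-5)), 4), -4)*R = -5 + ((6 - 1*(-5)²)*4)*(-3) = -5 + ((6 - 1*25)*4)*(-3) = -5 + ((6 - 25)*4)*(-3) = -5 - 19*4*(-3) = -5 - 76*(-3) = -5 + 228 = 223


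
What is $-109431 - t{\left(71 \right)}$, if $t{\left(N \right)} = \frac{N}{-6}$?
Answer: $- \frac{656515}{6} \approx -1.0942 \cdot 10^{5}$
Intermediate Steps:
$t{\left(N \right)} = - \frac{N}{6}$ ($t{\left(N \right)} = N \left(- \frac{1}{6}\right) = - \frac{N}{6}$)
$-109431 - t{\left(71 \right)} = -109431 - \left(- \frac{1}{6}\right) 71 = -109431 - - \frac{71}{6} = -109431 + \frac{71}{6} = - \frac{656515}{6}$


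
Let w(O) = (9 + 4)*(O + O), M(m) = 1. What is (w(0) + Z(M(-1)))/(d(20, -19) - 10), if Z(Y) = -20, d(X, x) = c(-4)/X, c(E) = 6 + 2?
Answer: 25/12 ≈ 2.0833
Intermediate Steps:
c(E) = 8
w(O) = 26*O (w(O) = 13*(2*O) = 26*O)
d(X, x) = 8/X
(w(0) + Z(M(-1)))/(d(20, -19) - 10) = (26*0 - 20)/(8/20 - 10) = (0 - 20)/(8*(1/20) - 10) = -20/(2/5 - 10) = -20/(-48/5) = -20*(-5/48) = 25/12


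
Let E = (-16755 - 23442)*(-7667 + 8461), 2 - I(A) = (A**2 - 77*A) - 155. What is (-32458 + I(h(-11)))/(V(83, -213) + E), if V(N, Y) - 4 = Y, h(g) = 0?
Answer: 32301/31916627 ≈ 0.0010120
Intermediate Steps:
V(N, Y) = 4 + Y
I(A) = 157 - A**2 + 77*A (I(A) = 2 - ((A**2 - 77*A) - 155) = 2 - (-155 + A**2 - 77*A) = 2 + (155 - A**2 + 77*A) = 157 - A**2 + 77*A)
E = -31916418 (E = -40197*794 = -31916418)
(-32458 + I(h(-11)))/(V(83, -213) + E) = (-32458 + (157 - 1*0**2 + 77*0))/((4 - 213) - 31916418) = (-32458 + (157 - 1*0 + 0))/(-209 - 31916418) = (-32458 + (157 + 0 + 0))/(-31916627) = (-32458 + 157)*(-1/31916627) = -32301*(-1/31916627) = 32301/31916627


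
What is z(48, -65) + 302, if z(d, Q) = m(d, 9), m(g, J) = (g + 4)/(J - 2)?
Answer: 2166/7 ≈ 309.43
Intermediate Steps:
m(g, J) = (4 + g)/(-2 + J)
z(d, Q) = 4/7 + d/7 (z(d, Q) = (4 + d)/(-2 + 9) = (4 + d)/7 = 4/7 + d/7)
z(48, -65) + 302 = (4/7 + (⅐)*48) + 302 = (4/7 + 48/7) + 302 = 52/7 + 302 = 2166/7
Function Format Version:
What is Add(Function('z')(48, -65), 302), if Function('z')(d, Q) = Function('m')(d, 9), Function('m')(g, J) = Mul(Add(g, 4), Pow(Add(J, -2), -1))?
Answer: Rational(2166, 7) ≈ 309.43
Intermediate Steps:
Function('m')(g, J) = Mul(Pow(Add(-2, J), -1), Add(4, g)) (Function('m')(g, J) = Mul(Add(4, g), Pow(Add(-2, J), -1)) = Mul(Pow(Add(-2, J), -1), Add(4, g)))
Function('z')(d, Q) = Add(Rational(4, 7), Mul(Rational(1, 7), d)) (Function('z')(d, Q) = Mul(Pow(Add(-2, 9), -1), Add(4, d)) = Mul(Pow(7, -1), Add(4, d)) = Mul(Rational(1, 7), Add(4, d)) = Add(Rational(4, 7), Mul(Rational(1, 7), d)))
Add(Function('z')(48, -65), 302) = Add(Add(Rational(4, 7), Mul(Rational(1, 7), 48)), 302) = Add(Add(Rational(4, 7), Rational(48, 7)), 302) = Add(Rational(52, 7), 302) = Rational(2166, 7)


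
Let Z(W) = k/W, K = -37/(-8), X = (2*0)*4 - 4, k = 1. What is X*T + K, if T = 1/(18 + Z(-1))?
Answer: 597/136 ≈ 4.3897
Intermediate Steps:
X = -4 (X = 0*4 - 4 = 0 - 4 = -4)
K = 37/8 (K = -37*(-1/8) = 37/8 ≈ 4.6250)
Z(W) = 1/W
T = 1/17 (T = 1/(18 + 1/(-1)) = 1/(18 - 1) = 1/17 ≈ 0.058824)
X*T + K = -4*1/17 + 37/8 = -4/17 + 37/8 = 597/136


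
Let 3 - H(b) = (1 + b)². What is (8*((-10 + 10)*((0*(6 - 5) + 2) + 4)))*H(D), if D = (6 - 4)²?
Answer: 0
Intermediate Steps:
D = 4 (D = 2² = 4)
H(b) = 3 - (1 + b)²
(8*((-10 + 10)*((0*(6 - 5) + 2) + 4)))*H(D) = (8*((-10 + 10)*((0*(6 - 5) + 2) + 4)))*(3 - (1 + 4)²) = (8*(0*((0*1 + 2) + 4)))*(3 - 1*5²) = (8*(0*((0 + 2) + 4)))*(3 - 1*25) = (8*(0*(2 + 4)))*(3 - 25) = (8*(0*6))*(-22) = (8*0)*(-22) = 0*(-22) = 0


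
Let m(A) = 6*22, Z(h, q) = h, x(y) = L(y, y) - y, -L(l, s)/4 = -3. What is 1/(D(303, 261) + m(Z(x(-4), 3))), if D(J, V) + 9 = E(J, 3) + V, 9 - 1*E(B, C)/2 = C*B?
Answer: -1/1416 ≈ -0.00070621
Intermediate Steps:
L(l, s) = 12 (L(l, s) = -4*(-3) = 12)
x(y) = 12 - y
E(B, C) = 18 - 2*B*C (E(B, C) = 18 - 2*C*B = 18 - 2*B*C)
D(J, V) = 9 + V - 6*J (D(J, V) = -9 + ((18 - 2*J*3) + V) = -9 + ((18 - 6*J) + V) = -9 + (18 + V - 6*J) = 9 + V - 6*J)
m(A) = 132
1/(D(303, 261) + m(Z(x(-4), 3))) = 1/((9 + 261 - 6*303) + 132) = 1/((9 + 261 - 1818) + 132) = 1/(-1548 + 132) = 1/(-1416) = -1/1416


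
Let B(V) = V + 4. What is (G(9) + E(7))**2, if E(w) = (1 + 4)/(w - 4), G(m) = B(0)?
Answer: 289/9 ≈ 32.111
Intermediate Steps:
B(V) = 4 + V
G(m) = 4 (G(m) = 4 + 0 = 4)
E(w) = 5/(-4 + w)
(G(9) + E(7))**2 = (4 + 5/(-4 + 7))**2 = (4 + 5/3)**2 = (17/3)**2 = 289/9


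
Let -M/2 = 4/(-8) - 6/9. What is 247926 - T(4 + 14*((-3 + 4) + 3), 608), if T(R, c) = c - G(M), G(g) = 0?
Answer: 247318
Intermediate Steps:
M = 7/3 (M = -2*(4/(-8) - 6/9) = -2*(4*(-1/8) - 6*1/9) = -2*(-1/2 - 2/3) = -2*(-7/6) = 7/3 ≈ 2.3333)
T(R, c) = c (T(R, c) = c - 1*0 = c + 0 = c)
247926 - T(4 + 14*((-3 + 4) + 3), 608) = 247926 - 1*608 = 247926 - 608 = 247318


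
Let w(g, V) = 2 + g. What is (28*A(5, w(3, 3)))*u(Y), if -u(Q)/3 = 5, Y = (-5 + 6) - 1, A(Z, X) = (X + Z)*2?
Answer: -8400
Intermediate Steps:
A(Z, X) = 2*X + 2*Z
Y = 0 (Y = 1 - 1 = 0)
u(Q) = -15 (u(Q) = -3*5 = -15)
(28*A(5, w(3, 3)))*u(Y) = (28*(2*(2 + 3) + 2*5))*(-15) = (28*(2*5 + 10))*(-15) = (28*(10 + 10))*(-15) = (28*20)*(-15) = 560*(-15) = -8400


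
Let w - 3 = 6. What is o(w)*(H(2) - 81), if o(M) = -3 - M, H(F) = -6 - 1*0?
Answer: 1044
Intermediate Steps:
w = 9 (w = 3 + 6 = 9)
H(F) = -6 (H(F) = -6 + 0 = -6)
o(w)*(H(2) - 81) = (-3 - 1*9)*(-6 - 81) = (-3 - 9)*(-87) = -12*(-87) = 1044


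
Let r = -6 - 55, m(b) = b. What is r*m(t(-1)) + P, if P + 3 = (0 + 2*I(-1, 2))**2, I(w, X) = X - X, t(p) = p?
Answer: 58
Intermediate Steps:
I(w, X) = 0
r = -61
P = -3 (P = -3 + (0 + 2*0)**2 = -3 + (0 + 0)**2 = -3 + 0**2 = -3 + 0 = -3)
r*m(t(-1)) + P = -61*(-1) - 3 = 61 - 3 = 58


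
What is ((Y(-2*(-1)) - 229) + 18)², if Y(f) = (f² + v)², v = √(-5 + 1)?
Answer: 39345 - 6368*I ≈ 39345.0 - 6368.0*I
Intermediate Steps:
v = 2*I (v = √(-4) = 2*I ≈ 2.0*I)
Y(f) = (f² + 2*I)²
((Y(-2*(-1)) - 229) + 18)² = ((((-2*(-1))² + 2*I)² - 229) + 18)² = (((2² + 2*I)² - 229) + 18)² = (((4 + 2*I)² - 229) + 18)² = ((-229 + (4 + 2*I)²) + 18)² = (-211 + (4 + 2*I)²)²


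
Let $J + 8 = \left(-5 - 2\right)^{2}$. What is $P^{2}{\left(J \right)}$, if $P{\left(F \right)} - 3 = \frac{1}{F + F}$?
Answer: $\frac{61009}{6724} \approx 9.0733$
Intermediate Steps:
$J = 41$ ($J = -8 + \left(-5 - 2\right)^{2} = -8 + \left(-7\right)^{2} = -8 + 49 = 41$)
$P{\left(F \right)} = 3 + \frac{1}{2 F}$ ($P{\left(F \right)} = 3 + \frac{1}{F + F} = 3 + \frac{1}{2 F}$)
$P^{2}{\left(J \right)} = \left(3 + \frac{1}{2 \cdot 41}\right)^{2} = \left(3 + \frac{1}{2} \cdot \frac{1}{41}\right)^{2} = \left(3 + \frac{1}{82}\right)^{2} = \left(\frac{247}{82}\right)^{2} = \frac{61009}{6724}$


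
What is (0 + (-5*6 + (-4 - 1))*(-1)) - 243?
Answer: -208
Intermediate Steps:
(0 + (-5*6 + (-4 - 1))*(-1)) - 243 = (0 + (-30 - 5)*(-1)) - 243 = (0 - 35*(-1)) - 243 = (0 + 35) - 243 = 35 - 243 = -208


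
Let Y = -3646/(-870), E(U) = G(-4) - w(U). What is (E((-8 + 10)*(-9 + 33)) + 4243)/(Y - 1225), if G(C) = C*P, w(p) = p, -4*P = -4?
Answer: -1823085/531052 ≈ -3.4330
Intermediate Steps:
P = 1 (P = -1/4*(-4) = 1)
G(C) = C (G(C) = C*1 = C)
E(U) = -4 - U
Y = 1823/435 (Y = -3646*(-1/870) = 1823/435 ≈ 4.1908)
(E((-8 + 10)*(-9 + 33)) + 4243)/(Y - 1225) = ((-4 - (-8 + 10)*(-9 + 33)) + 4243)/(1823/435 - 1225) = ((-4 - 2*24) + 4243)/(-531052/435) = ((-4 - 1*48) + 4243)*(-435/531052) = ((-4 - 48) + 4243)*(-435/531052) = (-52 + 4243)*(-435/531052) = 4191*(-435/531052) = -1823085/531052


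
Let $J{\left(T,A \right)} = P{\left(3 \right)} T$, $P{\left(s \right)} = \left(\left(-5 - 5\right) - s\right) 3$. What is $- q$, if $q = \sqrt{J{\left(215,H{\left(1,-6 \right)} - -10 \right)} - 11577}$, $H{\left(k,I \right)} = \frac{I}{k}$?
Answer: $- 3 i \sqrt{2218} \approx - 141.29 i$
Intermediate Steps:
$P{\left(s \right)} = -30 - 3 s$ ($P{\left(s \right)} = \left(-10 - s\right) 3 = -30 - 3 s$)
$J{\left(T,A \right)} = - 39 T$ ($J{\left(T,A \right)} = \left(-30 - 9\right) T = - 39 T$)
$q = 3 i \sqrt{2218}$ ($q = \sqrt{\left(-39\right) 215 - 11577} = \sqrt{-8385 - 11577} = \sqrt{-19962} = 3 i \sqrt{2218} \approx 141.29 i$)
$- q = - 3 i \sqrt{2218}$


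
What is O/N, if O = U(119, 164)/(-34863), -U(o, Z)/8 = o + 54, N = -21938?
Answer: -692/382412247 ≈ -1.8096e-6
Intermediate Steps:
U(o, Z) = -432 - 8*o (U(o, Z) = -8*(o + 54) = -8*(54 + o) = -432 - 8*o)
O = 1384/34863 (O = (-432 - 8*119)/(-34863) = (-432 - 952)*(-1/34863) = -1384*(-1/34863) = 1384/34863 ≈ 0.039698)
O/N = (1384/34863)/(-21938) = (1384/34863)*(-1/21938) = -692/382412247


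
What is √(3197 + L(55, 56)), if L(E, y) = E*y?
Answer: √6277 ≈ 79.228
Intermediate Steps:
√(3197 + L(55, 56)) = √(3197 + 55*56) = √(3197 + 3080) = √6277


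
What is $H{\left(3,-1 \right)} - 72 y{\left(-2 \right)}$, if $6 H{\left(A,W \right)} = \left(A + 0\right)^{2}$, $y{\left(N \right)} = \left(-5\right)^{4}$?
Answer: $- \frac{89997}{2} \approx -44999.0$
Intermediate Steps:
$y{\left(N \right)} = 625$
$H{\left(A,W \right)} = \frac{A^{2}}{6}$ ($H{\left(A,W \right)} = \frac{\left(A + 0\right)^{2}}{6} = \frac{A^{2}}{6}$)
$H{\left(3,-1 \right)} - 72 y{\left(-2 \right)} = \frac{3^{2}}{6} - 45000 = \frac{1}{6} \cdot 9 - 45000 = \frac{3}{2} - 45000 = - \frac{89997}{2}$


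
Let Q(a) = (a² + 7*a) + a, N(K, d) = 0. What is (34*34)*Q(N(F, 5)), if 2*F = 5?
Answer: 0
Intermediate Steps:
F = 5/2 (F = (½)*5 = 5/2 ≈ 2.5000)
Q(a) = a² + 8*a
(34*34)*Q(N(F, 5)) = (34*34)*(0*(8 + 0)) = 1156*(0*8) = 1156*0 = 0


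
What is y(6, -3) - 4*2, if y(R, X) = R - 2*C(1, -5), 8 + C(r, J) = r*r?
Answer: 12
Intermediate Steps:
C(r, J) = -8 + r² (C(r, J) = -8 + r*r = -8 + r²)
y(R, X) = 14 + R (y(R, X) = R - 2*(-8 + 1²) = R - 2*(-8 + 1) = R - 2*(-7) = R + 14 = 14 + R)
y(6, -3) - 4*2 = (14 + 6) - 4*2 = 20 - 8 = 12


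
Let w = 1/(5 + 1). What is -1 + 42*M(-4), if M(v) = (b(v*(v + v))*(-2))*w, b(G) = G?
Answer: -449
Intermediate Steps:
w = ⅙ (w = 1/6 = ⅙ ≈ 0.16667)
M(v) = -2*v²/3 (M(v) = ((v*(v + v))*(-2))*(⅙) = ((v*(2*v))*(-2))*(⅙) = ((2*v²)*(-2))*(⅙) = -4*v²*(⅙) = -2*v²/3)
-1 + 42*M(-4) = -1 + 42*(-⅔*(-4)²) = -1 + 42*(-⅔*16) = -1 + 42*(-32/3) = -1 - 448 = -449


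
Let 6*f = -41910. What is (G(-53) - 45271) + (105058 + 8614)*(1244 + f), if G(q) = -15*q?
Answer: -652635428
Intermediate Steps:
f = -6985 (f = (⅙)*(-41910) = -6985)
(G(-53) - 45271) + (105058 + 8614)*(1244 + f) = (-15*(-53) - 45271) + (105058 + 8614)*(1244 - 6985) = (795 - 45271) + 113672*(-5741) = -44476 - 652590952 = -652635428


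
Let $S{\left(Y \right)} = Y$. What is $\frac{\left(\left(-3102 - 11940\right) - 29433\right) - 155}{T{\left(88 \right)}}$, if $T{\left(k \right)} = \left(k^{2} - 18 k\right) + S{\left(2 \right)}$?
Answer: $- \frac{22315}{3081} \approx -7.2428$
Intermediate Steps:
$T{\left(k \right)} = 2 + k^{2} - 18 k$ ($T{\left(k \right)} = \left(k^{2} - 18 k\right) + 2 = 2 + k^{2} - 18 k$)
$\frac{\left(\left(-3102 - 11940\right) - 29433\right) - 155}{T{\left(88 \right)}} = \frac{\left(\left(-3102 - 11940\right) - 29433\right) - 155}{2 + 88^{2} - 1584} = \frac{\left(\left(-3102 - 11940\right) - 29433\right) - 155}{2 + 7744 - 1584} = \frac{\left(-15042 - 29433\right) - 155}{6162} = \left(-44475 - 155\right) \frac{1}{6162} = \left(-44630\right) \frac{1}{6162} = - \frac{22315}{3081}$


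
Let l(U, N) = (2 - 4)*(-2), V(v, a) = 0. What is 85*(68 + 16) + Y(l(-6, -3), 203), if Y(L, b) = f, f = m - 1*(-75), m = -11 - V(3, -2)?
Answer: 7204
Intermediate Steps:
l(U, N) = 4 (l(U, N) = -2*(-2) = 4)
m = -11 (m = -11 - 1*0 = -11 + 0 = -11)
f = 64 (f = -11 - 1*(-75) = -11 + 75 = 64)
Y(L, b) = 64
85*(68 + 16) + Y(l(-6, -3), 203) = 85*(68 + 16) + 64 = 85*84 + 64 = 7140 + 64 = 7204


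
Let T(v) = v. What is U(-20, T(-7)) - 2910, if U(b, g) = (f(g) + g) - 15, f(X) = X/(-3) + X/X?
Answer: -8786/3 ≈ -2928.7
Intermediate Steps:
f(X) = 1 - X/3 (f(X) = X*(-⅓) + 1 = -X/3 + 1 = 1 - X/3)
U(b, g) = -14 + 2*g/3 (U(b, g) = ((1 - g/3) + g) - 15 = (1 + 2*g/3) - 15 = -14 + 2*g/3)
U(-20, T(-7)) - 2910 = (-14 + (⅔)*(-7)) - 2910 = (-14 - 14/3) - 2910 = -56/3 - 2910 = -8786/3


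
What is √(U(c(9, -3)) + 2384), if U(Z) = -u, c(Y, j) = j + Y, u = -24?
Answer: 2*√602 ≈ 49.071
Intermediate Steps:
c(Y, j) = Y + j
U(Z) = 24 (U(Z) = -1*(-24) = 24)
√(U(c(9, -3)) + 2384) = √(24 + 2384) = √2408 = 2*√602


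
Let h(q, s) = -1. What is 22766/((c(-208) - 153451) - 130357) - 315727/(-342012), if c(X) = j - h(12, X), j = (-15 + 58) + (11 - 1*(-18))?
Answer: 81796555153/97040774820 ≈ 0.84291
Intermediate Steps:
j = 72 (j = 43 + (11 + 18) = 43 + 29 = 72)
c(X) = 73 (c(X) = 72 - 1*(-1) = 72 + 1 = 73)
22766/((c(-208) - 153451) - 130357) - 315727/(-342012) = 22766/((73 - 153451) - 130357) - 315727/(-342012) = 22766/(-153378 - 130357) - 315727*(-1/342012) = 22766/(-283735) + 315727/342012 = 22766*(-1/283735) + 315727/342012 = -22766/283735 + 315727/342012 = 81796555153/97040774820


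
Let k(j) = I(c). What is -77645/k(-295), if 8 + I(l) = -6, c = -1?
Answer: 77645/14 ≈ 5546.1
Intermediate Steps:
I(l) = -14 (I(l) = -8 - 6 = -14)
k(j) = -14
-77645/k(-295) = -77645/(-14) = -77645*(-1/14) = 77645/14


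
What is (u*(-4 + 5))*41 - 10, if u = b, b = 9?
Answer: 359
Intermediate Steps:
u = 9
(u*(-4 + 5))*41 - 10 = (9*(-4 + 5))*41 - 10 = (9*1)*41 - 10 = 9*41 - 10 = 369 - 10 = 359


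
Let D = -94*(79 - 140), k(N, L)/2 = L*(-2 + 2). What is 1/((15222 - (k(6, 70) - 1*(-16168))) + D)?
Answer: 1/4788 ≈ 0.00020886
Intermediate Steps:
k(N, L) = 0 (k(N, L) = 2*(L*(-2 + 2)) = 2*(L*0) = 2*0 = 0)
D = 5734 (D = -94*(-61) = 5734)
1/((15222 - (k(6, 70) - 1*(-16168))) + D) = 1/((15222 - (0 - 1*(-16168))) + 5734) = 1/((15222 - (0 + 16168)) + 5734) = 1/((15222 - 1*16168) + 5734) = 1/((15222 - 16168) + 5734) = 1/(-946 + 5734) = 1/4788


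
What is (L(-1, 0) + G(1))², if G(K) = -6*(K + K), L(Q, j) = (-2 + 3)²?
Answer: 121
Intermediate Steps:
L(Q, j) = 1 (L(Q, j) = 1² = 1)
G(K) = -12*K
(L(-1, 0) + G(1))² = (1 - 12*1)² = (1 - 12)² = (-11)² = 121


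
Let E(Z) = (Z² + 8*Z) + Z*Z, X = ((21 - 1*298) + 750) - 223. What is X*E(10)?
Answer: 70000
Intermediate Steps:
X = 250 (X = ((21 - 298) + 750) - 223 = (-277 + 750) - 223 = 473 - 223 = 250)
E(Z) = 2*Z² + 8*Z (E(Z) = (Z² + 8*Z) + Z² = 2*Z² + 8*Z)
X*E(10) = 250*(2*10*(4 + 10)) = 250*(2*10*14) = 250*280 = 70000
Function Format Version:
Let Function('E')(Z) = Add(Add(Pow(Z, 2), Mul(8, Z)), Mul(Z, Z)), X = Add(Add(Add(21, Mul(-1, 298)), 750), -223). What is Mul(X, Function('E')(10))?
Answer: 70000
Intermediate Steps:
X = 250 (X = Add(Add(Add(21, -298), 750), -223) = Add(Add(-277, 750), -223) = Add(473, -223) = 250)
Function('E')(Z) = Add(Mul(2, Pow(Z, 2)), Mul(8, Z)) (Function('E')(Z) = Add(Add(Pow(Z, 2), Mul(8, Z)), Pow(Z, 2)) = Add(Mul(2, Pow(Z, 2)), Mul(8, Z)))
Mul(X, Function('E')(10)) = Mul(250, Mul(2, 10, Add(4, 10))) = Mul(250, Mul(2, 10, 14)) = Mul(250, 280) = 70000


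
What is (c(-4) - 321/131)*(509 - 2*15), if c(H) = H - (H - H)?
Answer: -404755/131 ≈ -3089.7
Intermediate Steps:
c(H) = H (c(H) = H - 1*0 = H + 0 = H)
(c(-4) - 321/131)*(509 - 2*15) = (-4 - 321/131)*(509 - 2*15) = (-4 - 321*1/131)*(509 - 1*30) = (-4 - 321/131)*(509 - 30) = -845/131*479 = -404755/131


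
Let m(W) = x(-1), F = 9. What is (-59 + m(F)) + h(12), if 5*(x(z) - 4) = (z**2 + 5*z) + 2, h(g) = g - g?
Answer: -277/5 ≈ -55.400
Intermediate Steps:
h(g) = 0
x(z) = 22/5 + z + z**2/5 (x(z) = 4 + ((z**2 + 5*z) + 2)/5 = 4 + (2 + z**2 + 5*z)/5 = 4 + (2/5 + z + z**2/5) = 22/5 + z + z**2/5)
m(W) = 18/5 (m(W) = 22/5 - 1 + (1/5)*(-1)**2 = 22/5 - 1 + (1/5)*1 = 22/5 - 1 + 1/5 = 18/5)
(-59 + m(F)) + h(12) = (-59 + 18/5) + 0 = -277/5 + 0 = -277/5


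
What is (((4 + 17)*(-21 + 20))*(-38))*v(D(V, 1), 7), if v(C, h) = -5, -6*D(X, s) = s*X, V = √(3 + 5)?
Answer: -3990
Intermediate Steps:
V = 2*√2 (V = √8 = 2*√2 ≈ 2.8284)
D(X, s) = -X*s/6 (D(X, s) = -s*X/6 = -X*s/6)
(((4 + 17)*(-21 + 20))*(-38))*v(D(V, 1), 7) = (((4 + 17)*(-21 + 20))*(-38))*(-5) = ((21*(-1))*(-38))*(-5) = -21*(-38)*(-5) = 798*(-5) = -3990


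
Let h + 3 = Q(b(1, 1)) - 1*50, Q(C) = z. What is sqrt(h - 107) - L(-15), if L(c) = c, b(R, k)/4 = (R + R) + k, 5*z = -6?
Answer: 15 + I*sqrt(4030)/5 ≈ 15.0 + 12.696*I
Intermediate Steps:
z = -6/5 (z = (1/5)*(-6) = -6/5 ≈ -1.2000)
b(R, k) = 4*k + 8*R (b(R, k) = 4*((R + R) + k) = 4*(2*R + k) = 4*(k + 2*R) = 4*k + 8*R)
Q(C) = -6/5
h = -271/5 (h = -3 + (-6/5 - 1*50) = -3 + (-6/5 - 50) = -3 - 256/5 = -271/5 ≈ -54.200)
sqrt(h - 107) - L(-15) = sqrt(-271/5 - 107) - 1*(-15) = sqrt(-806/5) + 15 = I*sqrt(4030)/5 + 15 = 15 + I*sqrt(4030)/5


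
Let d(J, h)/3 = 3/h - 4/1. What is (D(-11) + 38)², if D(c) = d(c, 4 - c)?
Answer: 17689/25 ≈ 707.56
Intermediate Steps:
d(J, h) = -12 + 9/h (d(J, h) = 3*(3/h - 4/1) = 3*(3/h - 4*1) = 3*(3/h - 4) = 3*(-4 + 3/h) = -12 + 9/h)
D(c) = -12 + 9/(4 - c)
(D(-11) + 38)² = (3*(13 - 4*(-11))/(-4 - 11) + 38)² = (3*(13 + 44)/(-15) + 38)² = (3*(-1/15)*57 + 38)² = (-57/5 + 38)² = (133/5)² = 17689/25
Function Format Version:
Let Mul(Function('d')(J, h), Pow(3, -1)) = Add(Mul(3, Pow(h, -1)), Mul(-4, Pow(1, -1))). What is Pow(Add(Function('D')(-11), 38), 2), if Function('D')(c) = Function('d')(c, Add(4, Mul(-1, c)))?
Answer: Rational(17689, 25) ≈ 707.56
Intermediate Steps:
Function('d')(J, h) = Add(-12, Mul(9, Pow(h, -1))) (Function('d')(J, h) = Mul(3, Add(Mul(3, Pow(h, -1)), Mul(-4, Pow(1, -1)))) = Mul(3, Add(Mul(3, Pow(h, -1)), Mul(-4, 1))) = Mul(3, Add(Mul(3, Pow(h, -1)), -4)) = Mul(3, Add(-4, Mul(3, Pow(h, -1)))) = Add(-12, Mul(9, Pow(h, -1))))
Function('D')(c) = Add(-12, Mul(9, Pow(Add(4, Mul(-1, c)), -1)))
Pow(Add(Function('D')(-11), 38), 2) = Pow(Add(Mul(3, Pow(Add(-4, -11), -1), Add(13, Mul(-4, -11))), 38), 2) = Pow(Add(Mul(3, Pow(-15, -1), Add(13, 44)), 38), 2) = Pow(Add(Mul(3, Rational(-1, 15), 57), 38), 2) = Pow(Add(Rational(-57, 5), 38), 2) = Pow(Rational(133, 5), 2) = Rational(17689, 25)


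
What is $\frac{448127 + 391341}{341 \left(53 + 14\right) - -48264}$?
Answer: $\frac{839468}{71111} \approx 11.805$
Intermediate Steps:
$\frac{448127 + 391341}{341 \left(53 + 14\right) - -48264} = \frac{839468}{341 \cdot 67 + \left(-122940 + 171204\right)} = \frac{839468}{22847 + 48264} = \frac{839468}{71111}$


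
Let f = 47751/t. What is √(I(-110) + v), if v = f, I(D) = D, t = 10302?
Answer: I*√1242500182/3434 ≈ 10.265*I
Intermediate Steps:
f = 15917/3434 (f = 47751/10302 = 47751*(1/10302) = 15917/3434 ≈ 4.6351)
v = 15917/3434 ≈ 4.6351
√(I(-110) + v) = √(-110 + 15917/3434) = √(-361823/3434) = I*√1242500182/3434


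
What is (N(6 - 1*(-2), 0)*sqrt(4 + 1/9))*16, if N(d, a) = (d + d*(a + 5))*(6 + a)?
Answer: 1536*sqrt(37) ≈ 9343.1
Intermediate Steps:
N(d, a) = (6 + a)*(d + d*(5 + a)) (N(d, a) = (d + d*(5 + a))*(6 + a) = (6 + a)*(d + d*(5 + a)))
(N(6 - 1*(-2), 0)*sqrt(4 + 1/9))*16 = (((6 - 1*(-2))*(36 + 0**2 + 12*0))*sqrt(4 + 1/9))*16 = (((6 + 2)*(36 + 0 + 0))*sqrt(4 + 1/9))*16 = ((8*36)*sqrt(37/9))*16 = (288*(sqrt(37)/3))*16 = (96*sqrt(37))*16 = 1536*sqrt(37)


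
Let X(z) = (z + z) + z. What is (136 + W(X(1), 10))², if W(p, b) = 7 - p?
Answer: 19600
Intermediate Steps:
X(z) = 3*z (X(z) = 2*z + z = 3*z)
(136 + W(X(1), 10))² = (136 + (7 - 3))² = (136 + 4)² = 140² = 19600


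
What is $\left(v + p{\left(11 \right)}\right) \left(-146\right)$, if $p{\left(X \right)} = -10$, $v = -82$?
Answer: $13432$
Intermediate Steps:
$\left(v + p{\left(11 \right)}\right) \left(-146\right) = \left(-82 - 10\right) \left(-146\right) = \left(-92\right) \left(-146\right) = 13432$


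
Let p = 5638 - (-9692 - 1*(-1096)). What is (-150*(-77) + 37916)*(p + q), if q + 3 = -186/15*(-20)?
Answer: 716218214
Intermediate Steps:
p = 14234 (p = 5638 - (-9692 + 1096) = 5638 - 1*(-8596) = 5638 + 8596 = 14234)
q = 245 (q = -3 - 186/15*(-20) = -3 - 6*31/15*(-20) = -3 - 62/5*(-20) = -3 + 248 = 245)
(-150*(-77) + 37916)*(p + q) = (-150*(-77) + 37916)*(14234 + 245) = (11550 + 37916)*14479 = 49466*14479 = 716218214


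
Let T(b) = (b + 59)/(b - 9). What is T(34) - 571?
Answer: -14182/25 ≈ -567.28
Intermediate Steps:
T(b) = (59 + b)/(-9 + b)
T(34) - 571 = (59 + 34)/(-9 + 34) - 571 = 93/25 - 571 = -14182/25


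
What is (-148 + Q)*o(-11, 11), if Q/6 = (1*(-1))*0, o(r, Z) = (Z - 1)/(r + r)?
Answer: 740/11 ≈ 67.273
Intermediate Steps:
o(r, Z) = (-1 + Z)/(2*r) (o(r, Z) = (-1 + Z)/((2*r)) = (-1 + Z)*(1/(2*r)) = (-1 + Z)/(2*r))
Q = 0 (Q = 6*((1*(-1))*0) = 6*(-1*0) = 6*0 = 0)
(-148 + Q)*o(-11, 11) = (-148 + 0)*((½)*(-1 + 11)/(-11)) = -74*(-1)*10/11 = -148*(-5/11) = 740/11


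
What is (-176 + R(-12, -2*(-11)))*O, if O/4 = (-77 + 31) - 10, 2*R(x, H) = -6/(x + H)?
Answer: 197456/5 ≈ 39491.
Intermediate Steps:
R(x, H) = -3/(H + x) (R(x, H) = (-6/(x + H))/2 = (-6/(H + x))/2 = -3/(H + x))
O = -224 (O = 4*((-77 + 31) - 10) = 4*(-46 - 10) = 4*(-56) = -224)
(-176 + R(-12, -2*(-11)))*O = (-176 - 3/(-2*(-11) - 12))*(-224) = (-176 - 3/(22 - 12))*(-224) = (-176 - 3/10)*(-224) = -1763/10*(-224) = 197456/5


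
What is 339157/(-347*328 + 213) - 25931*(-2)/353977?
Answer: -16308871229/5744692733 ≈ -2.8389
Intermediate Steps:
339157/(-347*328 + 213) - 25931*(-2)/353977 = 339157/(-113816 + 213) + 51862*(1/353977) = 339157/(-113603) + 51862/353977 = 339157*(-1/113603) + 51862/353977 = -48451/16229 + 51862/353977 = -16308871229/5744692733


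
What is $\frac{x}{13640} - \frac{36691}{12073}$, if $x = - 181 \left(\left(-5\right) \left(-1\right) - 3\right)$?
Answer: $- \frac{252417833}{82337860} \approx -3.0656$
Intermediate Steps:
$x = -362$ ($x = - 181 \left(5 + \left(-3 + 0\right)\right) = - 181 \left(5 - 3\right) = \left(-181\right) 2 = -362$)
$\frac{x}{13640} - \frac{36691}{12073} = - \frac{362}{13640} - \frac{36691}{12073} = \left(-362\right) \frac{1}{13640} - \frac{36691}{12073} = - \frac{181}{6820} - \frac{36691}{12073} = - \frac{252417833}{82337860}$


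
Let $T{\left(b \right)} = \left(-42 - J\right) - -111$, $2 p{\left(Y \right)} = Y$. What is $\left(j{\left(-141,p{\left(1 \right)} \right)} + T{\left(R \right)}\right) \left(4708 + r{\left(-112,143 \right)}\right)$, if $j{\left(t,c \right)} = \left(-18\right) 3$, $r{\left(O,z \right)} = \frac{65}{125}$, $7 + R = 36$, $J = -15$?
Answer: $\frac{706278}{5} \approx 1.4126 \cdot 10^{5}$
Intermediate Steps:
$R = 29$ ($R = -7 + 36 = 29$)
$r{\left(O,z \right)} = \frac{13}{25}$ ($r{\left(O,z \right)} = 65 \cdot \frac{1}{125} = \frac{13}{25}$)
$p{\left(Y \right)} = \frac{Y}{2}$
$j{\left(t,c \right)} = -54$
$T{\left(b \right)} = 84$ ($T{\left(b \right)} = \left(-42 - -15\right) - -111 = \left(-42 + 15\right) + 111 = -27 + 111 = 84$)
$\left(j{\left(-141,p{\left(1 \right)} \right)} + T{\left(R \right)}\right) \left(4708 + r{\left(-112,143 \right)}\right) = \left(-54 + 84\right) \left(4708 + \frac{13}{25}\right) = 30 \cdot \frac{117713}{25} = \frac{706278}{5}$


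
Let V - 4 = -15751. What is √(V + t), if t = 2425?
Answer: I*√13322 ≈ 115.42*I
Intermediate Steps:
V = -15747 (V = 4 - 15751 = -15747)
√(V + t) = √(-15747 + 2425) = √(-13322) = I*√13322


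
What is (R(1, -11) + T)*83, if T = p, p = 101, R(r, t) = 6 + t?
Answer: 7968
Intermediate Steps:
T = 101
(R(1, -11) + T)*83 = ((6 - 11) + 101)*83 = (-5 + 101)*83 = 96*83 = 7968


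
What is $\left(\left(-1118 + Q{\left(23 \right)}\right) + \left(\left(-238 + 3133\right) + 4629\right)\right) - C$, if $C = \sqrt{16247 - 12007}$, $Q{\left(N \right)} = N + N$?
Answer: $6452 - 4 \sqrt{265} \approx 6386.9$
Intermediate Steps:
$Q{\left(N \right)} = 2 N$
$C = 4 \sqrt{265}$ ($C = \sqrt{4240} = 4 \sqrt{265} \approx 65.115$)
$\left(\left(-1118 + Q{\left(23 \right)}\right) + \left(\left(-238 + 3133\right) + 4629\right)\right) - C = \left(\left(-1118 + 2 \cdot 23\right) + \left(\left(-238 + 3133\right) + 4629\right)\right) - 4 \sqrt{265} = \left(\left(-1118 + 46\right) + \left(2895 + 4629\right)\right) - 4 \sqrt{265} = \left(-1072 + 7524\right) - 4 \sqrt{265} = 6452 - 4 \sqrt{265}$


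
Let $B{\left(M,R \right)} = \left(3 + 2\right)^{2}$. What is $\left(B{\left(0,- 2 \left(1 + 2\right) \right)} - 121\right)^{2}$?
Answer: $9216$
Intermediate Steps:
$B{\left(M,R \right)} = 25$ ($B{\left(M,R \right)} = 5^{2} = 25$)
$\left(B{\left(0,- 2 \left(1 + 2\right) \right)} - 121\right)^{2} = \left(25 - 121\right)^{2} = \left(-96\right)^{2} = 9216$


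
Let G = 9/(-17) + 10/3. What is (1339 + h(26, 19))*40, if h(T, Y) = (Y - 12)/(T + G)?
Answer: 78693920/1469 ≈ 53570.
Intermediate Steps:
G = 143/51 (G = 9*(-1/17) + 10*(⅓) = -9/17 + 10/3 = 143/51 ≈ 2.8039)
h(T, Y) = (-12 + Y)/(143/51 + T) (h(T, Y) = (Y - 12)/(T + 143/51) = (-12 + Y)/(143/51 + T))
(1339 + h(26, 19))*40 = (1339 + 51*(-12 + 19)/(143 + 51*26))*40 = (1339 + 51*7/(143 + 1326))*40 = (1339 + 51*7/1469)*40 = (1339 + 51*(1/1469)*7)*40 = (1339 + 357/1469)*40 = (1967348/1469)*40 = 78693920/1469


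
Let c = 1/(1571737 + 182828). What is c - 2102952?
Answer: -3689765975879/1754565 ≈ -2.1030e+6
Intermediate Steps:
c = 1/1754565 ≈ 5.6994e-7
c - 2102952 = 1/1754565 - 2102952 = -3689765975879/1754565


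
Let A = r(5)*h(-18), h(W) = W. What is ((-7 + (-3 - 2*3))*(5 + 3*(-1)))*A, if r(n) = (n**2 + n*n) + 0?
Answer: 28800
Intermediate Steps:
r(n) = 2*n**2 (r(n) = (n**2 + n**2) + 0 = 2*n**2 + 0 = 2*n**2)
A = -900 (A = (2*5**2)*(-18) = (2*25)*(-18) = 50*(-18) = -900)
((-7 + (-3 - 2*3))*(5 + 3*(-1)))*A = ((-7 + (-3 - 2*3))*(5 + 3*(-1)))*(-900) = ((-7 + (-3 - 6))*(5 - 3))*(-900) = ((-7 - 9)*2)*(-900) = -16*2*(-900) = -32*(-900) = 28800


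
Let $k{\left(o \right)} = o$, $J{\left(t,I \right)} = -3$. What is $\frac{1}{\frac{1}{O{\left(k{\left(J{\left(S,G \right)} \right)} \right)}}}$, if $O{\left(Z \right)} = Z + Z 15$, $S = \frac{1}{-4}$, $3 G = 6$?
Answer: $-48$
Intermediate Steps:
$G = 2$ ($G = \frac{1}{3} \cdot 6 = 2$)
$S = - \frac{1}{4} \approx -0.25$
$O{\left(Z \right)} = 16 Z$ ($O{\left(Z \right)} = Z + 15 Z = 16 Z$)
$\frac{1}{\frac{1}{O{\left(k{\left(J{\left(S,G \right)} \right)} \right)}}} = \frac{1}{\frac{1}{16 \left(-3\right)}} = \frac{1}{\frac{1}{-48}} = \frac{1}{- \frac{1}{48}} = -48$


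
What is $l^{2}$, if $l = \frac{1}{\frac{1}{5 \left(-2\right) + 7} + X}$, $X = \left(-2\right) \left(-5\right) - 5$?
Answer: $\frac{9}{196} \approx 0.045918$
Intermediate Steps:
$X = 5$ ($X = 10 - 5 = 5$)
$l = \frac{3}{14}$ ($l = \frac{1}{\frac{1}{5 \left(-2\right) + 7} + 5} = \frac{1}{\frac{1}{-10 + 7} + 5} = \frac{1}{\frac{1}{-3} + 5} = \frac{1}{- \frac{1}{3} + 5} = \frac{1}{\frac{14}{3}} = \frac{3}{14} \approx 0.21429$)
$l^{2} = \left(\frac{3}{14}\right)^{2} = \frac{9}{196}$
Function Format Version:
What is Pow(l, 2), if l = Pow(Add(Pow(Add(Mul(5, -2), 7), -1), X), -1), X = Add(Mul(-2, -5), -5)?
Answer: Rational(9, 196) ≈ 0.045918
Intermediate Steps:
X = 5 (X = Add(10, -5) = 5)
l = Rational(3, 14) (l = Pow(Add(Pow(Add(Mul(5, -2), 7), -1), 5), -1) = Pow(Add(Pow(Add(-10, 7), -1), 5), -1) = Pow(Add(Pow(-3, -1), 5), -1) = Pow(Add(Rational(-1, 3), 5), -1) = Pow(Rational(14, 3), -1) = Rational(3, 14) ≈ 0.21429)
Pow(l, 2) = Pow(Rational(3, 14), 2) = Rational(9, 196)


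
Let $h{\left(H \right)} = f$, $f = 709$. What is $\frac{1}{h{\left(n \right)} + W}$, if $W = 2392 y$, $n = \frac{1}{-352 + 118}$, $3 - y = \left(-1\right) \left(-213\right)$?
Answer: $- \frac{1}{501611} \approx -1.9936 \cdot 10^{-6}$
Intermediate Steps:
$y = -210$ ($y = 3 - \left(-1\right) \left(-213\right) = 3 - 213 = -210$)
$n = - \frac{1}{234}$ ($n = \frac{1}{-234} = - \frac{1}{234} \approx -0.0042735$)
$h{\left(H \right)} = 709$
$W = -502320$ ($W = 2392 \left(-210\right) = -502320$)
$\frac{1}{h{\left(n \right)} + W} = \frac{1}{709 - 502320} = \frac{1}{-501611} = - \frac{1}{501611}$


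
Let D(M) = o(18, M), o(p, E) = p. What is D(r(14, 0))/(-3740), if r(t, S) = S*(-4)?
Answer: -9/1870 ≈ -0.0048128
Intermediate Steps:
r(t, S) = -4*S
D(M) = 18
D(r(14, 0))/(-3740) = 18/(-3740) = 18*(-1/3740) = -9/1870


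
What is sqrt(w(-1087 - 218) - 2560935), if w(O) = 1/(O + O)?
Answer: I*sqrt(1938371701790)/870 ≈ 1600.3*I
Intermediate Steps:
w(O) = 1/(2*O)
sqrt(w(-1087 - 218) - 2560935) = sqrt(1/(2*(-1087 - 218)) - 2560935) = sqrt((1/2)/(-1305) - 2560935) = sqrt((1/2)*(-1/1305) - 2560935) = sqrt(-1/2610 - 2560935) = sqrt(-6684040351/2610) = I*sqrt(1938371701790)/870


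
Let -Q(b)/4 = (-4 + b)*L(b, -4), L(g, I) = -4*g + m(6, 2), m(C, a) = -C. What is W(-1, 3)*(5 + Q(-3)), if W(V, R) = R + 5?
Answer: 1384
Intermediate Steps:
L(g, I) = -6 - 4*g (L(g, I) = -4*g - 1*6 = -4*g - 6 = -6 - 4*g)
W(V, R) = 5 + R
Q(b) = -4*(-6 - 4*b)*(-4 + b) (Q(b) = -4*(-4 + b)*(-6 - 4*b) = -4*(-6 - 4*b)*(-4 + b))
W(-1, 3)*(5 + Q(-3)) = (5 + 3)*(5 + 8*(-4 - 3)*(3 + 2*(-3))) = 8*(5 + 8*(-7)*(3 - 6)) = 8*(5 + 8*(-7)*(-3)) = 8*(5 + 168) = 8*173 = 1384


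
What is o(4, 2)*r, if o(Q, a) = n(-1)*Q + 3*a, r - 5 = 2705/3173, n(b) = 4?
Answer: 408540/3173 ≈ 128.76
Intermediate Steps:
r = 18570/3173 (r = 5 + 2705/3173 = 18570/3173 ≈ 5.8525)
o(Q, a) = 3*a + 4*Q (o(Q, a) = 4*Q + 3*a = 3*a + 4*Q)
o(4, 2)*r = (3*2 + 4*4)*(18570/3173) = (6 + 16)*(18570/3173) = 22*(18570/3173) = 408540/3173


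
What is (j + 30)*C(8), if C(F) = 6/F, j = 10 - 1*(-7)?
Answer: 141/4 ≈ 35.250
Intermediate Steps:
j = 17 (j = 10 + 7 = 17)
(j + 30)*C(8) = (17 + 30)*(6/8) = 47*(6*(⅛)) = 47*(¾) = 141/4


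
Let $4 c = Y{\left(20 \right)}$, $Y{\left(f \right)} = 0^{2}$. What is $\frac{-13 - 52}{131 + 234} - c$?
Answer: $- \frac{13}{73} \approx -0.17808$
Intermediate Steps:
$Y{\left(f \right)} = 0$
$c = 0$ ($c = \frac{1}{4} \cdot 0 = 0$)
$\frac{-13 - 52}{131 + 234} - c = \frac{-13 - 52}{131 + 234} - 0 = - \frac{65}{365} + 0 = \left(-65\right) \frac{1}{365} + 0 = - \frac{13}{73} + 0 = - \frac{13}{73}$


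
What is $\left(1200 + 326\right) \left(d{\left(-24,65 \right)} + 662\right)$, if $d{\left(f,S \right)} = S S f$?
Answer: $-153726188$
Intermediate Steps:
$d{\left(f,S \right)} = f S^{2}$ ($d{\left(f,S \right)} = S^{2} f = f S^{2}$)
$\left(1200 + 326\right) \left(d{\left(-24,65 \right)} + 662\right) = \left(1200 + 326\right) \left(- 24 \cdot 65^{2} + 662\right) = 1526 \left(\left(-24\right) 4225 + 662\right) = 1526 \left(-101400 + 662\right) = 1526 \left(-100738\right) = -153726188$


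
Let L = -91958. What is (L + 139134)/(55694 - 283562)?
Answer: -11794/56967 ≈ -0.20703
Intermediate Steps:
(L + 139134)/(55694 - 283562) = (-91958 + 139134)/(55694 - 283562) = 47176/(-227868) = 47176*(-1/227868) = -11794/56967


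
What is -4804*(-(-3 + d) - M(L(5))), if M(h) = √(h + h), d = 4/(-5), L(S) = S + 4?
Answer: -91276/5 + 14412*√2 ≈ 2126.4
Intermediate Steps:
L(S) = 4 + S
d = -⅘ (d = 4*(-⅕) = -⅘ ≈ -0.80000)
M(h) = √2*√h (M(h) = √(2*h) = √2*√h)
-4804*(-(-3 + d) - M(L(5))) = -4804*(-(-3 - ⅘) - √2*√(4 + 5)) = -4804*(-1*(-19/5) - √2*√9) = -4804*(19/5 - √2*3) = -4804*(19/5 - 3*√2) = -91276/5 + 14412*√2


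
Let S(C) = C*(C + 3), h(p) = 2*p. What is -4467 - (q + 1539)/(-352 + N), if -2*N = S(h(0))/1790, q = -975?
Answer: -392955/88 ≈ -4465.4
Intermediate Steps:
S(C) = C*(3 + C)
N = 0 (N = -(2*0)*(3 + 2*0)/(2*1790) = -0*(3 + 0)/(2*1790) = -0*3/(2*1790) = -0/1790 = -½*0 = 0)
-4467 - (q + 1539)/(-352 + N) = -4467 - (-975 + 1539)/(-352 + 0) = -4467 - 564/(-352) = -4467 - 564*(-1)/352 = -4467 - 1*(-141/88) = -4467 + 141/88 = -392955/88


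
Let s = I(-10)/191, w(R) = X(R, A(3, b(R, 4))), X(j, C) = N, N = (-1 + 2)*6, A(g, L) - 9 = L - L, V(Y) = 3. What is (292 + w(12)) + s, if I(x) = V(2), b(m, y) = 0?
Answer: 56921/191 ≈ 298.02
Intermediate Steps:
A(g, L) = 9 (A(g, L) = 9 + (L - L) = 9 + 0 = 9)
N = 6 (N = 1*6 = 6)
X(j, C) = 6
I(x) = 3
w(R) = 6
s = 3/191 ≈ 0.015707
(292 + w(12)) + s = (292 + 6) + 3/191 = 298 + 3/191 = 56921/191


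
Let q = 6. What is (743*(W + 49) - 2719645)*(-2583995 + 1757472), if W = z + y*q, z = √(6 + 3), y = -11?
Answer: 2256446636581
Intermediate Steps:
z = 3 (z = √9 = 3)
W = -63 (W = 3 - 11*6 = 3 - 66 = -63)
(743*(W + 49) - 2719645)*(-2583995 + 1757472) = (743*(-63 + 49) - 2719645)*(-2583995 + 1757472) = (743*(-14) - 2719645)*(-826523) = (-10402 - 2719645)*(-826523) = -2730047*(-826523) = 2256446636581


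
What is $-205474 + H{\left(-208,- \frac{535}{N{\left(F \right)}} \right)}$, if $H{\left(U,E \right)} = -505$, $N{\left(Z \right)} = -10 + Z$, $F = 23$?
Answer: $-205979$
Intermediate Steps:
$-205474 + H{\left(-208,- \frac{535}{N{\left(F \right)}} \right)} = -205474 - 505 = -205979$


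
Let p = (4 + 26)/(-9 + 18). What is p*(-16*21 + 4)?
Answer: -3320/3 ≈ -1106.7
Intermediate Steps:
p = 10/3 (p = 30/9 = 30*(⅑) = 10/3 ≈ 3.3333)
p*(-16*21 + 4) = 10*(-16*21 + 4)/3 = 10*(-336 + 4)/3 = (10/3)*(-332) = -3320/3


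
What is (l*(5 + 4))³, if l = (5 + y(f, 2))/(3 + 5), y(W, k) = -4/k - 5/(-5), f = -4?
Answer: 729/8 ≈ 91.125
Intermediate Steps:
y(W, k) = 1 - 4/k (y(W, k) = -4/k - 5*(-⅕) = -4/k + 1 = 1 - 4/k)
l = ½ (l = (5 + (-4 + 2)/2)/(3 + 5) = (5 + (½)*(-2))/8 = (5 - 1)*(⅛) = 4*(⅛) = ½ ≈ 0.50000)
(l*(5 + 4))³ = ((5 + 4)/2)³ = ((½)*9)³ = (9/2)³ = 729/8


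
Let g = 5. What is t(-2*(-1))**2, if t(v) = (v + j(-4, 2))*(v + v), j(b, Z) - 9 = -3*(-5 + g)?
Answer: 1936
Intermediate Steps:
j(b, Z) = 9 (j(b, Z) = 9 - 3*(-5 + 5) = 9 - 3*0 = 9 + 0 = 9)
t(v) = 2*v*(9 + v) (t(v) = (v + 9)*(v + v) = (9 + v)*(2*v) = 2*v*(9 + v))
t(-2*(-1))**2 = (2*(-2*(-1))*(9 - 2*(-1)))**2 = (2*2*(9 + 2))**2 = (2*2*11)**2 = 44**2 = 1936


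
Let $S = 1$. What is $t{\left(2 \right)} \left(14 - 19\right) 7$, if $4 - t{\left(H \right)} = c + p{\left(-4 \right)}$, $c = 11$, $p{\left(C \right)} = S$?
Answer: $280$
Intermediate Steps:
$p{\left(C \right)} = 1$
$t{\left(H \right)} = -8$ ($t{\left(H \right)} = 4 - \left(11 + 1\right) = 4 - 12 = -8$)
$t{\left(2 \right)} \left(14 - 19\right) 7 = - 8 \left(14 - 19\right) 7 = - 8 \left(\left(-5\right) 7\right) = \left(-8\right) \left(-35\right) = 280$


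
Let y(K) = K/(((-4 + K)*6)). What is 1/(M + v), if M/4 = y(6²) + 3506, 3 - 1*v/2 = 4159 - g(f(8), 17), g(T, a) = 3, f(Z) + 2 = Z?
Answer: 4/22875 ≈ 0.00017486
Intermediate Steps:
f(Z) = -2 + Z
y(K) = K/(-24 + 6*K)
v = -8306 (v = 6 - 2*(4159 - 1*3) = 6 - 2*(4159 - 3) = 6 - 2*4156 = 6 - 8312 = -8306)
M = 56099/4 (M = 4*((⅙)*6²/(-4 + 6²) + 3506) = 4*((⅙)*36/(-4 + 36) + 3506) = 4*((⅙)*36/32 + 3506) = 4*((⅙)*36*(1/32) + 3506) = 4*(3/16 + 3506) = 4*(56099/16) = 56099/4 ≈ 14025.)
1/(M + v) = 1/(56099/4 - 8306) = 1/(22875/4) = 4/22875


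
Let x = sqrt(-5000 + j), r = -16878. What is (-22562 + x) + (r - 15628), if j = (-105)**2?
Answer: -55068 + 5*sqrt(241) ≈ -54990.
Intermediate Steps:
j = 11025
x = 5*sqrt(241) (x = sqrt(-5000 + 11025) = sqrt(6025) = 5*sqrt(241) ≈ 77.621)
(-22562 + x) + (r - 15628) = (-22562 + 5*sqrt(241)) + (-16878 - 15628) = (-22562 + 5*sqrt(241)) - 32506 = -55068 + 5*sqrt(241)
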